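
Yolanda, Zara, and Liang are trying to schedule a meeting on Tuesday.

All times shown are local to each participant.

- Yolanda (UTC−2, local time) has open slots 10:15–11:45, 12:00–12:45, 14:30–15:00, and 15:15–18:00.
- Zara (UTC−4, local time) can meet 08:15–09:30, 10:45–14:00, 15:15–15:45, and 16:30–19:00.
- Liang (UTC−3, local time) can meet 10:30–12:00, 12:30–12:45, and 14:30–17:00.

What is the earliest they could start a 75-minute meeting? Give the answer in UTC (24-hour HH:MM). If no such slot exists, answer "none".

none

Yolanda → UTC: 12:15–13:45, 14:00–14:45, 16:30–17:00, 17:15–20:00.
Zara → UTC: 12:15–13:30, 14:45–18:00, 19:15–19:45, 20:30–23:00.
Liang → UTC: 13:30–15:00, 15:30–15:45, 17:30–20:00.
Yolanda ∩ Zara: 12:15–13:30, 16:30–17:00, 17:15–18:00, 19:15–19:45.
Yolanda ∩ Zara ∩ Liang: 17:30–18:00, 19:15–19:45.
Windows ≥ 75 min: (none).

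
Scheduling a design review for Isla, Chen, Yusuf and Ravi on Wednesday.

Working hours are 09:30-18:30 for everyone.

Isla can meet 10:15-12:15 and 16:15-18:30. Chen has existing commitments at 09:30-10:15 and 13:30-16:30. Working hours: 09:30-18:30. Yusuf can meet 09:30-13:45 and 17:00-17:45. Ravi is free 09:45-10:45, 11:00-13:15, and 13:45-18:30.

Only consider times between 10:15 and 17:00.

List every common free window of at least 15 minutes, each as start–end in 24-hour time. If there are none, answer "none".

Chen free within 09:30–18:30: 10:15–13:30, 16:30–18:30.
Isla ∩ Chen: 10:15–12:15, 16:30–18:30.
Isla ∩ Chen ∩ Yusuf: 10:15–12:15, 17:00–17:45.
Isla ∩ Chen ∩ Yusuf ∩ Ravi: 10:15–10:45, 11:00–12:15, 17:00–17:45.
Restricted to 10:15–17:00: 10:15–10:45, 11:00–12:15.
Windows ≥ 15 min: 10:15–10:45, 11:00–12:15.

10:15–10:45, 11:00–12:15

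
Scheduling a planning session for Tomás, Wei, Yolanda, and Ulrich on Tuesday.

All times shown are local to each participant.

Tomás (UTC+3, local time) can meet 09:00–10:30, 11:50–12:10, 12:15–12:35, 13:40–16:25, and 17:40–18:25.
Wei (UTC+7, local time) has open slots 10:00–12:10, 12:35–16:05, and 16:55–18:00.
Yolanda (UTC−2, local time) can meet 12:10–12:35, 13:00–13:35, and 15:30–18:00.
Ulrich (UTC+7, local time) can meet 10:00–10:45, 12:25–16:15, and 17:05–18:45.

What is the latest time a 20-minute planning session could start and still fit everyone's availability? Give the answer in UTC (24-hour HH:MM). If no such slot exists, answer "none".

none

Tomás → UTC: 06:00–07:30, 08:50–09:10, 09:15–09:35, 10:40–13:25, 14:40–15:25.
Wei → UTC: 03:00–05:10, 05:35–09:05, 09:55–11:00.
Yolanda → UTC: 14:10–14:35, 15:00–15:35, 17:30–20:00.
Ulrich → UTC: 03:00–03:45, 05:25–09:15, 10:05–11:45.
Tomás ∩ Wei: 06:00–07:30, 08:50–09:05, 10:40–11:00.
Tomás ∩ Wei ∩ Yolanda: (none).
Tomás ∩ Wei ∩ Yolanda ∩ Ulrich: (none).
Windows ≥ 20 min: (none).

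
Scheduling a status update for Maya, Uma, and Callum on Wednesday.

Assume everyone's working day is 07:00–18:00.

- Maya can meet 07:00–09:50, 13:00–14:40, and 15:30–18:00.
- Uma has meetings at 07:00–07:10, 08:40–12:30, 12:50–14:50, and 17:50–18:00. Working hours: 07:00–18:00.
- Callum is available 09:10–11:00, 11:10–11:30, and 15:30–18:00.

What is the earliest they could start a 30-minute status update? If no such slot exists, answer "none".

15:30

Uma free within 07:00–18:00: 07:10–08:40, 12:30–12:50, 14:50–17:50.
Maya ∩ Uma: 07:10–08:40, 15:30–17:50.
Maya ∩ Uma ∩ Callum: 15:30–17:50.
Windows ≥ 30 min: 15:30–17:50.
Earliest such window starts at 15:30.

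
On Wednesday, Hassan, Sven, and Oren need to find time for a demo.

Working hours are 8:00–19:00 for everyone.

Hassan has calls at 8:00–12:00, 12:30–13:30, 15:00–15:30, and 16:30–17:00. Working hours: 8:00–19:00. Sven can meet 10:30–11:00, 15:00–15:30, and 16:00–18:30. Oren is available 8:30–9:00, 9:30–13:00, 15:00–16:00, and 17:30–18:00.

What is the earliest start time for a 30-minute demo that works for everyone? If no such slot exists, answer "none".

Hassan free within 08:00–19:00: 12:00–12:30, 13:30–15:00, 15:30–16:30, 17:00–19:00.
Hassan ∩ Sven: 16:00–16:30, 17:00–18:30.
Hassan ∩ Sven ∩ Oren: 17:30–18:00.
Windows ≥ 30 min: 17:30–18:00.
Earliest such window starts at 17:30.

17:30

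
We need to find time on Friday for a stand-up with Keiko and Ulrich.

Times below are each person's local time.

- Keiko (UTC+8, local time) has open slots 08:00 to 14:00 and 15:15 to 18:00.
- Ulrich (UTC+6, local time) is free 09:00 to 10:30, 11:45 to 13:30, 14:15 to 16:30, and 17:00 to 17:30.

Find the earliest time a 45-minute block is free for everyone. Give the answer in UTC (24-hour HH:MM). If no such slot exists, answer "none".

Keiko → UTC: 00:00–06:00, 07:15–10:00.
Ulrich → UTC: 03:00–04:30, 05:45–07:30, 08:15–10:30, 11:00–11:30.
Keiko ∩ Ulrich: 03:00–04:30, 05:45–06:00, 07:15–07:30, 08:15–10:00.
Windows ≥ 45 min: 03:00–04:30, 08:15–10:00.
Earliest such window starts at 03:00.

03:00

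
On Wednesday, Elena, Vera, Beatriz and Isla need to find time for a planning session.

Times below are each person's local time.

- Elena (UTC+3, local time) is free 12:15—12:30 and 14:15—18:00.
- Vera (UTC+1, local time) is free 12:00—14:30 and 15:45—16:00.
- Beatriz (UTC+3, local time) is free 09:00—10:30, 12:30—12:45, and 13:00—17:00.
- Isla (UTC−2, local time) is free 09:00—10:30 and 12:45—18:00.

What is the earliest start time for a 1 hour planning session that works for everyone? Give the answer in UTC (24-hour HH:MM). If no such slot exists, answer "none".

11:15

Elena → UTC: 09:15–09:30, 11:15–15:00.
Vera → UTC: 11:00–13:30, 14:45–15:00.
Beatriz → UTC: 06:00–07:30, 09:30–09:45, 10:00–14:00.
Isla → UTC: 11:00–12:30, 14:45–20:00.
Elena ∩ Vera: 11:15–13:30, 14:45–15:00.
Elena ∩ Vera ∩ Beatriz: 11:15–13:30.
Elena ∩ Vera ∩ Beatriz ∩ Isla: 11:15–12:30.
Windows ≥ 60 min: 11:15–12:30.
Earliest such window starts at 11:15.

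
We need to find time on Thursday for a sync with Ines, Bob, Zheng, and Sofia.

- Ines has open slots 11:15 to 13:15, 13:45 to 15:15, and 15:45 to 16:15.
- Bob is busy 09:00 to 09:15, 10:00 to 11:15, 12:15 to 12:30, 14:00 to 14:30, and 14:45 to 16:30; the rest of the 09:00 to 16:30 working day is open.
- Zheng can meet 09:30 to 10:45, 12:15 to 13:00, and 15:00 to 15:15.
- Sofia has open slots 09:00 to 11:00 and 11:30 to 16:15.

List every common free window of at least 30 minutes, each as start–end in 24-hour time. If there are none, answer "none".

Bob free within 09:00–16:30: 09:15–10:00, 11:15–12:15, 12:30–14:00, 14:30–14:45.
Ines ∩ Bob: 11:15–12:15, 12:30–13:15, 13:45–14:00, 14:30–14:45.
Ines ∩ Bob ∩ Zheng: 12:30–13:00.
Ines ∩ Bob ∩ Zheng ∩ Sofia: 12:30–13:00.
Windows ≥ 30 min: 12:30–13:00.

12:30–13:00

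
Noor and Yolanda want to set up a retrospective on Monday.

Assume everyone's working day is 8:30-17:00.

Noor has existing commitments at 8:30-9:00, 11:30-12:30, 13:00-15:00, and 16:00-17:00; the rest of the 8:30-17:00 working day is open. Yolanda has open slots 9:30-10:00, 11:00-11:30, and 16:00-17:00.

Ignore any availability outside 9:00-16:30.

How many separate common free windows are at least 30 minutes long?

Noor free within 08:30–17:00: 09:00–11:30, 12:30–13:00, 15:00–16:00.
Noor ∩ Yolanda: 09:30–10:00, 11:00–11:30.
Restricted to 09:00–16:30: 09:30–10:00, 11:00–11:30.
Windows ≥ 30 min: 09:30–10:00, 11:00–11:30.
That's 2 windows.

2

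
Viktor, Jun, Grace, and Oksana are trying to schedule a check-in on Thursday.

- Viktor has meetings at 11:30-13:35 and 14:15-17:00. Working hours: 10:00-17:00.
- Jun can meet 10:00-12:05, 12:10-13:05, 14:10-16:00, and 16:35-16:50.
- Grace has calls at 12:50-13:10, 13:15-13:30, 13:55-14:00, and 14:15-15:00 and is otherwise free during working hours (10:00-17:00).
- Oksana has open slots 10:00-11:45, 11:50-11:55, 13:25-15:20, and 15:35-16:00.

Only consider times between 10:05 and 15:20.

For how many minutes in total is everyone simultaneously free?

Viktor free within 10:00–17:00: 10:00–11:30, 13:35–14:15.
Grace free within 10:00–17:00: 10:00–12:50, 13:10–13:15, 13:30–13:55, 14:00–14:15, 15:00–17:00.
Viktor ∩ Jun: 10:00–11:30, 14:10–14:15.
Viktor ∩ Jun ∩ Grace: 10:00–11:30, 14:10–14:15.
Viktor ∩ Jun ∩ Grace ∩ Oksana: 10:00–11:30, 14:10–14:15.
Restricted to 10:05–15:20: 10:05–11:30, 14:10–14:15.
Total common minutes: 85 + 5 = 90.

90 minutes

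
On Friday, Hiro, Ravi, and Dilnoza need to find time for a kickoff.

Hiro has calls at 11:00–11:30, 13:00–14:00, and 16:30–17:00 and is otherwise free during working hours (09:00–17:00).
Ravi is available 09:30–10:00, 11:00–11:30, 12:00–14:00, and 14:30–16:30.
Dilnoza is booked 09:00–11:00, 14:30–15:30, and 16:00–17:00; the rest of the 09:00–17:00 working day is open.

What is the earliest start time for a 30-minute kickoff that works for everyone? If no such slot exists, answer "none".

12:00

Hiro free within 09:00–17:00: 09:00–11:00, 11:30–13:00, 14:00–16:30.
Dilnoza free within 09:00–17:00: 11:00–14:30, 15:30–16:00.
Hiro ∩ Ravi: 09:30–10:00, 12:00–13:00, 14:30–16:30.
Hiro ∩ Ravi ∩ Dilnoza: 12:00–13:00, 15:30–16:00.
Windows ≥ 30 min: 12:00–13:00, 15:30–16:00.
Earliest such window starts at 12:00.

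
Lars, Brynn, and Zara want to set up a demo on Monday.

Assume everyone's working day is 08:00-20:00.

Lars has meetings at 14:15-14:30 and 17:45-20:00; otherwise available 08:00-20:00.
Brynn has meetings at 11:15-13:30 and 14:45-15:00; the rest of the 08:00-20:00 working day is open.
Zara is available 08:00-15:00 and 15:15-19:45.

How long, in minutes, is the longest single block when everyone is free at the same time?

Lars free within 08:00–20:00: 08:00–14:15, 14:30–17:45.
Brynn free within 08:00–20:00: 08:00–11:15, 13:30–14:45, 15:00–20:00.
Lars ∩ Brynn: 08:00–11:15, 13:30–14:15, 14:30–14:45, 15:00–17:45.
Lars ∩ Brynn ∩ Zara: 08:00–11:15, 13:30–14:15, 14:30–14:45, 15:15–17:45.
Common window lengths: 195, 45, 15, 150 min; longest is 195.

195 minutes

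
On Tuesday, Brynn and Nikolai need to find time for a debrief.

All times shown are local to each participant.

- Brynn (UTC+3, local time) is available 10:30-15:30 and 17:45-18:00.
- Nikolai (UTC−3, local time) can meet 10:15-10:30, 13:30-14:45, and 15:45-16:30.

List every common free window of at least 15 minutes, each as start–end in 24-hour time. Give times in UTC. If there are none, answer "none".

Brynn → UTC: 07:30–12:30, 14:45–15:00.
Nikolai → UTC: 13:15–13:30, 16:30–17:45, 18:45–19:30.
Brynn ∩ Nikolai: (none).
Windows ≥ 15 min: (none).

none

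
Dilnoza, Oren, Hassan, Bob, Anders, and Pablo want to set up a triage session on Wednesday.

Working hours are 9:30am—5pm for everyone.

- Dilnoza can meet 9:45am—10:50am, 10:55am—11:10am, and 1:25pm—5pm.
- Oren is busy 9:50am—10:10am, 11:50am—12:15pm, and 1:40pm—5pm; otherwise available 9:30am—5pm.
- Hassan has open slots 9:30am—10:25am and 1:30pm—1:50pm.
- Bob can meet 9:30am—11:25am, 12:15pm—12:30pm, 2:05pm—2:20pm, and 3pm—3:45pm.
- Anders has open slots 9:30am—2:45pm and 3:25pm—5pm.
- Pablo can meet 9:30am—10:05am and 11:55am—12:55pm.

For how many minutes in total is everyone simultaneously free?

Oren free within 09:30–17:00: 09:30–09:50, 10:10–11:50, 12:15–13:40.
Dilnoza ∩ Oren: 09:45–09:50, 10:10–10:50, 10:55–11:10, 13:25–13:40.
Dilnoza ∩ Oren ∩ Hassan: 09:45–09:50, 10:10–10:25, 13:30–13:40.
Dilnoza ∩ Oren ∩ Hassan ∩ Bob: 09:45–09:50, 10:10–10:25.
Dilnoza ∩ Oren ∩ Hassan ∩ Bob ∩ Anders: 09:45–09:50, 10:10–10:25.
Dilnoza ∩ Oren ∩ Hassan ∩ Bob ∩ Anders ∩ Pablo: 09:45–09:50.
Total common minutes: 5.

5 minutes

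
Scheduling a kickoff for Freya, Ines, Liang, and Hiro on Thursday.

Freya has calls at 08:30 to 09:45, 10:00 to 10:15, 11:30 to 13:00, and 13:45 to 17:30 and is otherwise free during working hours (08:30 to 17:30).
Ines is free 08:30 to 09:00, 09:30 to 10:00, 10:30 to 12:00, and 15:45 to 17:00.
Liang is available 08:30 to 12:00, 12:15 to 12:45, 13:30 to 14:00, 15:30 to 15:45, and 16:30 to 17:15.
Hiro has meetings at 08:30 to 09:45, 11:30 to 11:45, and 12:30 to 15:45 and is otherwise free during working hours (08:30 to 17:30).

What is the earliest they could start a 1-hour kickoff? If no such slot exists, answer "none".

Freya free within 08:30–17:30: 09:45–10:00, 10:15–11:30, 13:00–13:45.
Hiro free within 08:30–17:30: 09:45–11:30, 11:45–12:30, 15:45–17:30.
Freya ∩ Ines: 09:45–10:00, 10:30–11:30.
Freya ∩ Ines ∩ Liang: 09:45–10:00, 10:30–11:30.
Freya ∩ Ines ∩ Liang ∩ Hiro: 09:45–10:00, 10:30–11:30.
Windows ≥ 60 min: 10:30–11:30.
Earliest such window starts at 10:30.

10:30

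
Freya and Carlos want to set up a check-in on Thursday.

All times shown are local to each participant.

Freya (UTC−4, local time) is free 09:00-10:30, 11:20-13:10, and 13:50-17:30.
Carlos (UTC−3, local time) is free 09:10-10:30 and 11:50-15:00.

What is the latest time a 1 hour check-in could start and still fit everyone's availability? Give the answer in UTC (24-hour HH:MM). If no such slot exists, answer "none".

Freya → UTC: 13:00–14:30, 15:20–17:10, 17:50–21:30.
Carlos → UTC: 12:10–13:30, 14:50–18:00.
Freya ∩ Carlos: 13:00–13:30, 15:20–17:10, 17:50–18:00.
Windows ≥ 60 min: 15:20–17:10.
Latest start in the last window 15:20–17:10 is 17:10 − 60 min = 16:10.

16:10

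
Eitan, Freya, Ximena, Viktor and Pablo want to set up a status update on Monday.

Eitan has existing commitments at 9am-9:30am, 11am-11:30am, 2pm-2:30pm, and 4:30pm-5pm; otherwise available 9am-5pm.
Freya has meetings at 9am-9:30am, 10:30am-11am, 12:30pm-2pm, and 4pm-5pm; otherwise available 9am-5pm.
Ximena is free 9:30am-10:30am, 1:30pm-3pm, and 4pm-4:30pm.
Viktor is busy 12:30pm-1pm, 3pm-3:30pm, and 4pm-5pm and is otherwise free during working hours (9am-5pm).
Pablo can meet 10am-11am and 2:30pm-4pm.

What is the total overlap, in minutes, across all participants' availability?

60 minutes

Eitan free within 09:00–17:00: 09:30–11:00, 11:30–14:00, 14:30–16:30.
Freya free within 09:00–17:00: 09:30–10:30, 11:00–12:30, 14:00–16:00.
Viktor free within 09:00–17:00: 09:00–12:30, 13:00–15:00, 15:30–16:00.
Eitan ∩ Freya: 09:30–10:30, 11:30–12:30, 14:30–16:00.
Eitan ∩ Freya ∩ Ximena: 09:30–10:30, 14:30–15:00.
Eitan ∩ Freya ∩ Ximena ∩ Viktor: 09:30–10:30, 14:30–15:00.
Eitan ∩ Freya ∩ Ximena ∩ Viktor ∩ Pablo: 10:00–10:30, 14:30–15:00.
Total common minutes: 30 + 30 = 60.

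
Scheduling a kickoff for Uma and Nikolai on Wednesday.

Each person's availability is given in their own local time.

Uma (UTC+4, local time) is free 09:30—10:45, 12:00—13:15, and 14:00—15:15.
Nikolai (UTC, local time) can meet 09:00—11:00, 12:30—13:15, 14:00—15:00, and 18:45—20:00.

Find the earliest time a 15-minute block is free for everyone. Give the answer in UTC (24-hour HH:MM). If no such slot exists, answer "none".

Uma → UTC: 05:30–06:45, 08:00–09:15, 10:00–11:15.
Nikolai → UTC: 09:00–11:00, 12:30–13:15, 14:00–15:00, 18:45–20:00.
Uma ∩ Nikolai: 09:00–09:15, 10:00–11:00.
Windows ≥ 15 min: 09:00–09:15, 10:00–11:00.
Earliest such window starts at 09:00.

09:00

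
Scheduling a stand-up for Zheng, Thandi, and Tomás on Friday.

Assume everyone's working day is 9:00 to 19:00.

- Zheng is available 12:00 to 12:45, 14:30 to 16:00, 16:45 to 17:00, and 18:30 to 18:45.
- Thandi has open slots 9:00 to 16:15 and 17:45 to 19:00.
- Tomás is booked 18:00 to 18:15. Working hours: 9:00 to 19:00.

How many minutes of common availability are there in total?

Tomás free within 09:00–19:00: 09:00–18:00, 18:15–19:00.
Zheng ∩ Thandi: 12:00–12:45, 14:30–16:00, 18:30–18:45.
Zheng ∩ Thandi ∩ Tomás: 12:00–12:45, 14:30–16:00, 18:30–18:45.
Total common minutes: 45 + 90 + 15 = 150.

150 minutes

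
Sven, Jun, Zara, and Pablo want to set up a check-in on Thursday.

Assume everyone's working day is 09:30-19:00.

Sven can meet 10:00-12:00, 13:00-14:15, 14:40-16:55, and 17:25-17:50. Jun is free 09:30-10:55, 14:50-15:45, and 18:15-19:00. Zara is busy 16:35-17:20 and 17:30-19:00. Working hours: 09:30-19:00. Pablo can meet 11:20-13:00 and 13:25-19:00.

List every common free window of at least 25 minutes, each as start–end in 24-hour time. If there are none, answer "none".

14:50–15:45

Zara free within 09:30–19:00: 09:30–16:35, 17:20–17:30.
Sven ∩ Jun: 10:00–10:55, 14:50–15:45.
Sven ∩ Jun ∩ Zara: 10:00–10:55, 14:50–15:45.
Sven ∩ Jun ∩ Zara ∩ Pablo: 14:50–15:45.
Windows ≥ 25 min: 14:50–15:45.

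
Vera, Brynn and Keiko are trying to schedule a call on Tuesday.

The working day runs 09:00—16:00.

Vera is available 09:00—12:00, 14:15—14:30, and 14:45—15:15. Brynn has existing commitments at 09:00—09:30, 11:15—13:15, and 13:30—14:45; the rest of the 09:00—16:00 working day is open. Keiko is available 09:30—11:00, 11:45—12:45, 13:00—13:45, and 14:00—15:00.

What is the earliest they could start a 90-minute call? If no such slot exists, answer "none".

09:30

Brynn free within 09:00–16:00: 09:30–11:15, 13:15–13:30, 14:45–16:00.
Vera ∩ Brynn: 09:30–11:15, 14:45–15:15.
Vera ∩ Brynn ∩ Keiko: 09:30–11:00, 14:45–15:00.
Windows ≥ 90 min: 09:30–11:00.
Earliest such window starts at 09:30.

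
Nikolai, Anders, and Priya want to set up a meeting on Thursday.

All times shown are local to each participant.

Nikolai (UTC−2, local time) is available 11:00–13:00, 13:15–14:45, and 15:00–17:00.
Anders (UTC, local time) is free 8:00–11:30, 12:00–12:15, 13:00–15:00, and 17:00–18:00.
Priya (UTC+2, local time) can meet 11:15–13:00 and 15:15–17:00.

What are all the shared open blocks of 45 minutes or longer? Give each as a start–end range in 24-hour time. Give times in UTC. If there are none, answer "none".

13:15–15:00

Nikolai → UTC: 13:00–15:00, 15:15–16:45, 17:00–19:00.
Anders → UTC: 08:00–11:30, 12:00–12:15, 13:00–15:00, 17:00–18:00.
Priya → UTC: 09:15–11:00, 13:15–15:00.
Nikolai ∩ Anders: 13:00–15:00, 17:00–18:00.
Nikolai ∩ Anders ∩ Priya: 13:15–15:00.
Windows ≥ 45 min: 13:15–15:00.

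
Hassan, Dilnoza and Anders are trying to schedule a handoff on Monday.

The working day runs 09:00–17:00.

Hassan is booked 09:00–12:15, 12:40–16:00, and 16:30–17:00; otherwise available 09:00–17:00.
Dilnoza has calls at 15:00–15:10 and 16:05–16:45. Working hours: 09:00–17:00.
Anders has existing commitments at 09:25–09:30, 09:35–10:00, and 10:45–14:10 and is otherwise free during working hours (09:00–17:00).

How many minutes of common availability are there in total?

Hassan free within 09:00–17:00: 12:15–12:40, 16:00–16:30.
Dilnoza free within 09:00–17:00: 09:00–15:00, 15:10–16:05, 16:45–17:00.
Anders free within 09:00–17:00: 09:00–09:25, 09:30–09:35, 10:00–10:45, 14:10–17:00.
Hassan ∩ Dilnoza: 12:15–12:40, 16:00–16:05.
Hassan ∩ Dilnoza ∩ Anders: 16:00–16:05.
Total common minutes: 5.

5 minutes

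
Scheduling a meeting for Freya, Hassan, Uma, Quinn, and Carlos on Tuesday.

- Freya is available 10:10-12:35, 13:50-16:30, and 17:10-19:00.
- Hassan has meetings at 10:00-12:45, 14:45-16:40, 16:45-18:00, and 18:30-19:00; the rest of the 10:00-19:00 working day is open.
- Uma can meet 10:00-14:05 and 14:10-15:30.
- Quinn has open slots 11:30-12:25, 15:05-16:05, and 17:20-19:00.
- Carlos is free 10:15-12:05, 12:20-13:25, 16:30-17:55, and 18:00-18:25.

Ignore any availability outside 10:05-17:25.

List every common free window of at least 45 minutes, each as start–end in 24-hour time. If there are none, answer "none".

Hassan free within 10:00–19:00: 12:45–14:45, 16:40–16:45, 18:00–18:30.
Freya ∩ Hassan: 13:50–14:45, 18:00–18:30.
Freya ∩ Hassan ∩ Uma: 13:50–14:05, 14:10–14:45.
Freya ∩ Hassan ∩ Uma ∩ Quinn: (none).
Freya ∩ Hassan ∩ Uma ∩ Quinn ∩ Carlos: (none).
Restricted to 10:05–17:25: (none).
Windows ≥ 45 min: (none).

none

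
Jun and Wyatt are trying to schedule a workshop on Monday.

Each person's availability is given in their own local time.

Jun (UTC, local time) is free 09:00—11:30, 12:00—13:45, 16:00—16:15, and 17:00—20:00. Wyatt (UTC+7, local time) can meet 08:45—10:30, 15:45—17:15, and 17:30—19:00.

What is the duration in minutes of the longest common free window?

Jun → UTC: 09:00–11:30, 12:00–13:45, 16:00–16:15, 17:00–20:00.
Wyatt → UTC: 01:45–03:30, 08:45–10:15, 10:30–12:00.
Jun ∩ Wyatt: 09:00–10:15, 10:30–11:30.
Common window lengths: 75, 60 min; longest is 75.

75 minutes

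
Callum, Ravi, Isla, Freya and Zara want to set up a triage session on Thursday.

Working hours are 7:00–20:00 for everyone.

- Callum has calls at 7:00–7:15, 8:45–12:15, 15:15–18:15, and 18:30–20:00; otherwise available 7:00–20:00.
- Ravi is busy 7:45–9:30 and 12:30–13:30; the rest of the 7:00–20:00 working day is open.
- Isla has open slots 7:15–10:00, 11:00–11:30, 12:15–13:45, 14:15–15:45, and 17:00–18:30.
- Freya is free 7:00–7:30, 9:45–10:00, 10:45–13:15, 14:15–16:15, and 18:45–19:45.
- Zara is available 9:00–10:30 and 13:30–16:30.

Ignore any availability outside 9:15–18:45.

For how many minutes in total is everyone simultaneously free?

Callum free within 07:00–20:00: 07:15–08:45, 12:15–15:15, 18:15–18:30.
Ravi free within 07:00–20:00: 07:00–07:45, 09:30–12:30, 13:30–20:00.
Callum ∩ Ravi: 07:15–07:45, 12:15–12:30, 13:30–15:15, 18:15–18:30.
Callum ∩ Ravi ∩ Isla: 07:15–07:45, 12:15–12:30, 13:30–13:45, 14:15–15:15, 18:15–18:30.
Callum ∩ Ravi ∩ Isla ∩ Freya: 07:15–07:30, 12:15–12:30, 14:15–15:15.
Callum ∩ Ravi ∩ Isla ∩ Freya ∩ Zara: 14:15–15:15.
Restricted to 09:15–18:45: 14:15–15:15.
Total common minutes: 60.

60 minutes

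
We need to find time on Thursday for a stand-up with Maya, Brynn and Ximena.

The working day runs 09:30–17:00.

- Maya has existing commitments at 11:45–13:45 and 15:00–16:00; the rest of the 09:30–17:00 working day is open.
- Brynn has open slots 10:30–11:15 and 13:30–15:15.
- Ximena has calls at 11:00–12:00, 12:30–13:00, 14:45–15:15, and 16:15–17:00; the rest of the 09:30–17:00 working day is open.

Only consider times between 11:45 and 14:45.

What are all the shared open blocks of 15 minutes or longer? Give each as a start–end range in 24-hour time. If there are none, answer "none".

Maya free within 09:30–17:00: 09:30–11:45, 13:45–15:00, 16:00–17:00.
Ximena free within 09:30–17:00: 09:30–11:00, 12:00–12:30, 13:00–14:45, 15:15–16:15.
Maya ∩ Brynn: 10:30–11:15, 13:45–15:00.
Maya ∩ Brynn ∩ Ximena: 10:30–11:00, 13:45–14:45.
Restricted to 11:45–14:45: 13:45–14:45.
Windows ≥ 15 min: 13:45–14:45.

13:45–14:45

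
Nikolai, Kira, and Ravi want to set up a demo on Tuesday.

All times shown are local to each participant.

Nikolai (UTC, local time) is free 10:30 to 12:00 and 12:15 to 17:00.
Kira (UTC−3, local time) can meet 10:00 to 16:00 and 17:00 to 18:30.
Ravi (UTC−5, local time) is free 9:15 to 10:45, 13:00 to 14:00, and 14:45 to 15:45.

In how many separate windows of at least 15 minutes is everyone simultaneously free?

1

Nikolai → UTC: 10:30–12:00, 12:15–17:00.
Kira → UTC: 13:00–19:00, 20:00–21:30.
Ravi → UTC: 14:15–15:45, 18:00–19:00, 19:45–20:45.
Nikolai ∩ Kira: 13:00–17:00.
Nikolai ∩ Kira ∩ Ravi: 14:15–15:45.
Windows ≥ 15 min: 14:15–15:45.
That's 1 window.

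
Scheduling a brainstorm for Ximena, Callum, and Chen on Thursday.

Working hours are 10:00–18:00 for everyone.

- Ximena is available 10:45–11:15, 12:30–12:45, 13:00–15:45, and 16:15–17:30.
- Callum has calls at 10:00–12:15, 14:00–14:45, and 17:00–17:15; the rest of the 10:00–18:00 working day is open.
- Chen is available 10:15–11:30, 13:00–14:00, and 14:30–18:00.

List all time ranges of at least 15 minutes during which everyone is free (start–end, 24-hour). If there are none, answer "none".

13:00–14:00, 14:45–15:45, 16:15–17:00, 17:15–17:30

Callum free within 10:00–18:00: 12:15–14:00, 14:45–17:00, 17:15–18:00.
Ximena ∩ Callum: 12:30–12:45, 13:00–14:00, 14:45–15:45, 16:15–17:00, 17:15–17:30.
Ximena ∩ Callum ∩ Chen: 13:00–14:00, 14:45–15:45, 16:15–17:00, 17:15–17:30.
Windows ≥ 15 min: 13:00–14:00, 14:45–15:45, 16:15–17:00, 17:15–17:30.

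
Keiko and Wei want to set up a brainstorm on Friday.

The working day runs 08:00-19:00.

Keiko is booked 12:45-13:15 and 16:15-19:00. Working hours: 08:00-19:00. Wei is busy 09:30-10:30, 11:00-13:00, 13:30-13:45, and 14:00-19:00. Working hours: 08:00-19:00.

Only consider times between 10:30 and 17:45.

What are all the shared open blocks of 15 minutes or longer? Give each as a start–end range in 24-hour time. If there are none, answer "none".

Keiko free within 08:00–19:00: 08:00–12:45, 13:15–16:15.
Wei free within 08:00–19:00: 08:00–09:30, 10:30–11:00, 13:00–13:30, 13:45–14:00.
Keiko ∩ Wei: 08:00–09:30, 10:30–11:00, 13:15–13:30, 13:45–14:00.
Restricted to 10:30–17:45: 10:30–11:00, 13:15–13:30, 13:45–14:00.
Windows ≥ 15 min: 10:30–11:00, 13:15–13:30, 13:45–14:00.

10:30–11:00, 13:15–13:30, 13:45–14:00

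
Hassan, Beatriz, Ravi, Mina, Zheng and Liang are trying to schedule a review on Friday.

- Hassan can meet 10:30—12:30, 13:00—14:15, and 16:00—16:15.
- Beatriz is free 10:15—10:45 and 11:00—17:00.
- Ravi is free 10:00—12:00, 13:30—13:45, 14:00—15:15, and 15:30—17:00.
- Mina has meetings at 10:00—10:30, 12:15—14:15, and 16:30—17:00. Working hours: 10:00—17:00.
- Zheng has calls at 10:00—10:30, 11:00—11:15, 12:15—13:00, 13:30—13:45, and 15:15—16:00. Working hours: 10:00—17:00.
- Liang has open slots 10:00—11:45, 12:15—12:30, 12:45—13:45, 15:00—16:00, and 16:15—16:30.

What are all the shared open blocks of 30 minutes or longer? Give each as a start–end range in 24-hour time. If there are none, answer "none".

11:15–11:45

Mina free within 10:00–17:00: 10:30–12:15, 14:15–16:30.
Zheng free within 10:00–17:00: 10:30–11:00, 11:15–12:15, 13:00–13:30, 13:45–15:15, 16:00–17:00.
Hassan ∩ Beatriz: 10:30–10:45, 11:00–12:30, 13:00–14:15, 16:00–16:15.
Hassan ∩ Beatriz ∩ Ravi: 10:30–10:45, 11:00–12:00, 13:30–13:45, 14:00–14:15, 16:00–16:15.
Hassan ∩ Beatriz ∩ Ravi ∩ Mina: 10:30–10:45, 11:00–12:00, 16:00–16:15.
Hassan ∩ Beatriz ∩ Ravi ∩ Mina ∩ Zheng: 10:30–10:45, 11:15–12:00, 16:00–16:15.
Hassan ∩ Beatriz ∩ Ravi ∩ Mina ∩ Zheng ∩ Liang: 10:30–10:45, 11:15–11:45.
Windows ≥ 30 min: 11:15–11:45.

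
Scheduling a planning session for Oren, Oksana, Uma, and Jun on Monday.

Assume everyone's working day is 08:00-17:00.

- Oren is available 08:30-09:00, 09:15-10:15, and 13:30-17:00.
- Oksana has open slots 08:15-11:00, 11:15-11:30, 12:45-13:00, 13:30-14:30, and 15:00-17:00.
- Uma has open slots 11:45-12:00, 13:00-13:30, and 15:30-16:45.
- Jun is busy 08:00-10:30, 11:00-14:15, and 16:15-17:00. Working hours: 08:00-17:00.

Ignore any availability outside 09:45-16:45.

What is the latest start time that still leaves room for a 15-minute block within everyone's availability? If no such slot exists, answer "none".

16:00

Jun free within 08:00–17:00: 10:30–11:00, 14:15–16:15.
Oren ∩ Oksana: 08:30–09:00, 09:15–10:15, 13:30–14:30, 15:00–17:00.
Oren ∩ Oksana ∩ Uma: 15:30–16:45.
Oren ∩ Oksana ∩ Uma ∩ Jun: 15:30–16:15.
Restricted to 09:45–16:45: 15:30–16:15.
Windows ≥ 15 min: 15:30–16:15.
Latest start in the last window 15:30–16:15 is 16:15 − 15 min = 16:00.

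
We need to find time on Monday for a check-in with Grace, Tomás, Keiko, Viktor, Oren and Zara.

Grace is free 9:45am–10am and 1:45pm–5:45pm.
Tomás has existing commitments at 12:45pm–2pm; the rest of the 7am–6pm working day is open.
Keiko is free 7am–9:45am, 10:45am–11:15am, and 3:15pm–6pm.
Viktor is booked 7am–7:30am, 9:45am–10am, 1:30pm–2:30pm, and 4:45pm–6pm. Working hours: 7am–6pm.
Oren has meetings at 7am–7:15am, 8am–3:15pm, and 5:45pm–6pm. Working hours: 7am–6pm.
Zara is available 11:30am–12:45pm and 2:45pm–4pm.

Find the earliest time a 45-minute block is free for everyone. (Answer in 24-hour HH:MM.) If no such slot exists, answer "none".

Tomás free within 07:00–18:00: 07:00–12:45, 14:00–18:00.
Viktor free within 07:00–18:00: 07:30–09:45, 10:00–13:30, 14:30–16:45.
Oren free within 07:00–18:00: 07:15–08:00, 15:15–17:45.
Grace ∩ Tomás: 09:45–10:00, 14:00–17:45.
Grace ∩ Tomás ∩ Keiko: 15:15–17:45.
Grace ∩ Tomás ∩ Keiko ∩ Viktor: 15:15–16:45.
Grace ∩ Tomás ∩ Keiko ∩ Viktor ∩ Oren: 15:15–16:45.
Grace ∩ Tomás ∩ Keiko ∩ Viktor ∩ Oren ∩ Zara: 15:15–16:00.
Windows ≥ 45 min: 15:15–16:00.
Earliest such window starts at 15:15.

15:15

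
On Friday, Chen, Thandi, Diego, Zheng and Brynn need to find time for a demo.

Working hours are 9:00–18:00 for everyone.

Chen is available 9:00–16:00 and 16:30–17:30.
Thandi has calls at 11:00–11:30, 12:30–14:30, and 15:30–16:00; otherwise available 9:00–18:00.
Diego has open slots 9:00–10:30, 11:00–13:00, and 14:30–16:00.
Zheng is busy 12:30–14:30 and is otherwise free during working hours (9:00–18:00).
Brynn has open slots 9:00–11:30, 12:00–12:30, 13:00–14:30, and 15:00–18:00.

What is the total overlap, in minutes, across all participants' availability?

150 minutes

Thandi free within 09:00–18:00: 09:00–11:00, 11:30–12:30, 14:30–15:30, 16:00–18:00.
Zheng free within 09:00–18:00: 09:00–12:30, 14:30–18:00.
Chen ∩ Thandi: 09:00–11:00, 11:30–12:30, 14:30–15:30, 16:30–17:30.
Chen ∩ Thandi ∩ Diego: 09:00–10:30, 11:30–12:30, 14:30–15:30.
Chen ∩ Thandi ∩ Diego ∩ Zheng: 09:00–10:30, 11:30–12:30, 14:30–15:30.
Chen ∩ Thandi ∩ Diego ∩ Zheng ∩ Brynn: 09:00–10:30, 12:00–12:30, 15:00–15:30.
Total common minutes: 90 + 30 + 30 = 150.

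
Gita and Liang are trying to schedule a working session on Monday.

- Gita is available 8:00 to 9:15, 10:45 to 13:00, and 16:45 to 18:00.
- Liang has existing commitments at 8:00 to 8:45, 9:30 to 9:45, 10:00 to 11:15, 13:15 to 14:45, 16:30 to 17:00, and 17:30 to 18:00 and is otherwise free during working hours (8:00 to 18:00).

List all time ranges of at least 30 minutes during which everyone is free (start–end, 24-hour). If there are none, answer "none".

Liang free within 08:00–18:00: 08:45–09:30, 09:45–10:00, 11:15–13:15, 14:45–16:30, 17:00–17:30.
Gita ∩ Liang: 08:45–09:15, 11:15–13:00, 17:00–17:30.
Windows ≥ 30 min: 08:45–09:15, 11:15–13:00, 17:00–17:30.

08:45–09:15, 11:15–13:00, 17:00–17:30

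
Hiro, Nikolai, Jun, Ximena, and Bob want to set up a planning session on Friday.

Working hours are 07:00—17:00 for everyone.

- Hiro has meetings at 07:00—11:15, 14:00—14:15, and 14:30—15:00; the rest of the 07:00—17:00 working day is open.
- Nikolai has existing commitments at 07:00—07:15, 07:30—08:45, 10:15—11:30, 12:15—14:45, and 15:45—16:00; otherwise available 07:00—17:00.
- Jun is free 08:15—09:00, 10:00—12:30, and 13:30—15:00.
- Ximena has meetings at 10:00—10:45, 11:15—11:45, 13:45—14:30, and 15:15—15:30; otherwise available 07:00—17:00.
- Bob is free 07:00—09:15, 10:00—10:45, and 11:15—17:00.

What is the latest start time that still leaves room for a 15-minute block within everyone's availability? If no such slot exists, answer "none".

12:00

Hiro free within 07:00–17:00: 11:15–14:00, 14:15–14:30, 15:00–17:00.
Nikolai free within 07:00–17:00: 07:15–07:30, 08:45–10:15, 11:30–12:15, 14:45–15:45, 16:00–17:00.
Ximena free within 07:00–17:00: 07:00–10:00, 10:45–11:15, 11:45–13:45, 14:30–15:15, 15:30–17:00.
Hiro ∩ Nikolai: 11:30–12:15, 15:00–15:45, 16:00–17:00.
Hiro ∩ Nikolai ∩ Jun: 11:30–12:15.
Hiro ∩ Nikolai ∩ Jun ∩ Ximena: 11:45–12:15.
Hiro ∩ Nikolai ∩ Jun ∩ Ximena ∩ Bob: 11:45–12:15.
Windows ≥ 15 min: 11:45–12:15.
Latest start in the last window 11:45–12:15 is 12:15 − 15 min = 12:00.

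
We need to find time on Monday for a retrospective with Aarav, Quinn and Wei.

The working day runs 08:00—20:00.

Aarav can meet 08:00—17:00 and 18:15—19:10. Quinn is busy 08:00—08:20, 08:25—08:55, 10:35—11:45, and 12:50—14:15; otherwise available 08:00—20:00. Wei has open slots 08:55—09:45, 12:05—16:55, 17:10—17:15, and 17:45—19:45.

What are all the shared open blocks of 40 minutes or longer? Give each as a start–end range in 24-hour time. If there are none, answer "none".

08:55–09:45, 12:05–12:50, 14:15–16:55, 18:15–19:10

Quinn free within 08:00–20:00: 08:20–08:25, 08:55–10:35, 11:45–12:50, 14:15–20:00.
Aarav ∩ Quinn: 08:20–08:25, 08:55–10:35, 11:45–12:50, 14:15–17:00, 18:15–19:10.
Aarav ∩ Quinn ∩ Wei: 08:55–09:45, 12:05–12:50, 14:15–16:55, 18:15–19:10.
Windows ≥ 40 min: 08:55–09:45, 12:05–12:50, 14:15–16:55, 18:15–19:10.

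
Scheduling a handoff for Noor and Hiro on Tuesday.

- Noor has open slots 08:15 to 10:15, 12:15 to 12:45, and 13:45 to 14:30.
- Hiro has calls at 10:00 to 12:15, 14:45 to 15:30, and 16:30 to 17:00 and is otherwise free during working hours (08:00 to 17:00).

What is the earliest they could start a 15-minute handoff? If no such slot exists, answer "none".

Hiro free within 08:00–17:00: 08:00–10:00, 12:15–14:45, 15:30–16:30.
Noor ∩ Hiro: 08:15–10:00, 12:15–12:45, 13:45–14:30.
Windows ≥ 15 min: 08:15–10:00, 12:15–12:45, 13:45–14:30.
Earliest such window starts at 08:15.

08:15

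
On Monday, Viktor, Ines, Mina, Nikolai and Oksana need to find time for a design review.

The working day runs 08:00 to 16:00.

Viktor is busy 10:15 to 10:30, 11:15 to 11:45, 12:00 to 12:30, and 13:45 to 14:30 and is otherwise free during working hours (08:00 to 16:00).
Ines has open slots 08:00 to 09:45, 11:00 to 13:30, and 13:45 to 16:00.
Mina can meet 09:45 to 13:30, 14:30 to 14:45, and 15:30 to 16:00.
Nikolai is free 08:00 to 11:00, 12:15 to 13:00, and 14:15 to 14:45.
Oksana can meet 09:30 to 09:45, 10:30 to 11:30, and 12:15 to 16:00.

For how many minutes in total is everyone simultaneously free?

Viktor free within 08:00–16:00: 08:00–10:15, 10:30–11:15, 11:45–12:00, 12:30–13:45, 14:30–16:00.
Viktor ∩ Ines: 08:00–09:45, 11:00–11:15, 11:45–12:00, 12:30–13:30, 14:30–16:00.
Viktor ∩ Ines ∩ Mina: 11:00–11:15, 11:45–12:00, 12:30–13:30, 14:30–14:45, 15:30–16:00.
Viktor ∩ Ines ∩ Mina ∩ Nikolai: 12:30–13:00, 14:30–14:45.
Viktor ∩ Ines ∩ Mina ∩ Nikolai ∩ Oksana: 12:30–13:00, 14:30–14:45.
Total common minutes: 30 + 15 = 45.

45 minutes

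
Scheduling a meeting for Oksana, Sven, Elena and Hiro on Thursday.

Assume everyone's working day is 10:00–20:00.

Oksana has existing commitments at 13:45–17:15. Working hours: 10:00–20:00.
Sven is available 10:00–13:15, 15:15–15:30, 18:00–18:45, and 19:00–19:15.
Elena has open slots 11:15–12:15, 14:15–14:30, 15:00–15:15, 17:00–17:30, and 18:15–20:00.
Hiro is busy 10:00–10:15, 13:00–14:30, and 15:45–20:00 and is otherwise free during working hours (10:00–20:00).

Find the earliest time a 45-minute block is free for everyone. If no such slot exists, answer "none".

Oksana free within 10:00–20:00: 10:00–13:45, 17:15–20:00.
Hiro free within 10:00–20:00: 10:15–13:00, 14:30–15:45.
Oksana ∩ Sven: 10:00–13:15, 18:00–18:45, 19:00–19:15.
Oksana ∩ Sven ∩ Elena: 11:15–12:15, 18:15–18:45, 19:00–19:15.
Oksana ∩ Sven ∩ Elena ∩ Hiro: 11:15–12:15.
Windows ≥ 45 min: 11:15–12:15.
Earliest such window starts at 11:15.

11:15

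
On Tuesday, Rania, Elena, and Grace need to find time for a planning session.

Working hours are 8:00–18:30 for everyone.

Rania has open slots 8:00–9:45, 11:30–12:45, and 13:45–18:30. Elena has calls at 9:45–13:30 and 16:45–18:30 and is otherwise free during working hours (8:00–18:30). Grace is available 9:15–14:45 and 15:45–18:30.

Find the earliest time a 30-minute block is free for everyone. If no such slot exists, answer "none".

Elena free within 08:00–18:30: 08:00–09:45, 13:30–16:45.
Rania ∩ Elena: 08:00–09:45, 13:45–16:45.
Rania ∩ Elena ∩ Grace: 09:15–09:45, 13:45–14:45, 15:45–16:45.
Windows ≥ 30 min: 09:15–09:45, 13:45–14:45, 15:45–16:45.
Earliest such window starts at 09:15.

09:15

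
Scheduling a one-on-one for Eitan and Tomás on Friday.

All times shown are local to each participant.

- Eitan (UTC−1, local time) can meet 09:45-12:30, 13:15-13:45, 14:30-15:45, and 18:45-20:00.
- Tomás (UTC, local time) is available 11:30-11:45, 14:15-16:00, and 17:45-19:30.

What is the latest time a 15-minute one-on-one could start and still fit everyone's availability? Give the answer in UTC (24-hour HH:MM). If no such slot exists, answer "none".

15:45

Eitan → UTC: 10:45–13:30, 14:15–14:45, 15:30–16:45, 19:45–21:00.
Tomás → UTC: 11:30–11:45, 14:15–16:00, 17:45–19:30.
Eitan ∩ Tomás: 11:30–11:45, 14:15–14:45, 15:30–16:00.
Windows ≥ 15 min: 11:30–11:45, 14:15–14:45, 15:30–16:00.
Latest start in the last window 15:30–16:00 is 16:00 − 15 min = 15:45.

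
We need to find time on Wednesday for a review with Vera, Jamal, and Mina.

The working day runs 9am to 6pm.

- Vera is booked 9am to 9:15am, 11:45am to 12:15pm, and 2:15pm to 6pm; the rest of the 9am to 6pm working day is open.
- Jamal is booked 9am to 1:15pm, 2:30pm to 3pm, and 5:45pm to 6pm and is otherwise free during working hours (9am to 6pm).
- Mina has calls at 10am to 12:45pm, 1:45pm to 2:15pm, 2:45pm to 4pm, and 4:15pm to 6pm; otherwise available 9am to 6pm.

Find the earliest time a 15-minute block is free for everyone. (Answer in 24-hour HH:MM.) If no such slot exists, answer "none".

Vera free within 09:00–18:00: 09:15–11:45, 12:15–14:15.
Jamal free within 09:00–18:00: 13:15–14:30, 15:00–17:45.
Mina free within 09:00–18:00: 09:00–10:00, 12:45–13:45, 14:15–14:45, 16:00–16:15.
Vera ∩ Jamal: 13:15–14:15.
Vera ∩ Jamal ∩ Mina: 13:15–13:45.
Windows ≥ 15 min: 13:15–13:45.
Earliest such window starts at 13:15.

13:15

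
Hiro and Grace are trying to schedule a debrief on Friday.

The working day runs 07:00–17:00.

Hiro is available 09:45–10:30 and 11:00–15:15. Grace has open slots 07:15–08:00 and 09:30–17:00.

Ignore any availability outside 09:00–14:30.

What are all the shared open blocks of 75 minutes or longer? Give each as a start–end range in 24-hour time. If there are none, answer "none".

Hiro ∩ Grace: 09:45–10:30, 11:00–15:15.
Restricted to 09:00–14:30: 09:45–10:30, 11:00–14:30.
Windows ≥ 75 min: 11:00–14:30.

11:00–14:30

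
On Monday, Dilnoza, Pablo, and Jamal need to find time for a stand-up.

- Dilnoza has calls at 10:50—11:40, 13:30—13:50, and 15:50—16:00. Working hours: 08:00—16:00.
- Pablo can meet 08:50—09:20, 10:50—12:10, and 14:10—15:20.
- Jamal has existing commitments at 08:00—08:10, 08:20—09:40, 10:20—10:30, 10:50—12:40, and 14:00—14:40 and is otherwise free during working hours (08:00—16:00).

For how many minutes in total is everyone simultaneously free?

Dilnoza free within 08:00–16:00: 08:00–10:50, 11:40–13:30, 13:50–15:50.
Jamal free within 08:00–16:00: 08:10–08:20, 09:40–10:20, 10:30–10:50, 12:40–14:00, 14:40–16:00.
Dilnoza ∩ Pablo: 08:50–09:20, 11:40–12:10, 14:10–15:20.
Dilnoza ∩ Pablo ∩ Jamal: 14:40–15:20.
Total common minutes: 40.

40 minutes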